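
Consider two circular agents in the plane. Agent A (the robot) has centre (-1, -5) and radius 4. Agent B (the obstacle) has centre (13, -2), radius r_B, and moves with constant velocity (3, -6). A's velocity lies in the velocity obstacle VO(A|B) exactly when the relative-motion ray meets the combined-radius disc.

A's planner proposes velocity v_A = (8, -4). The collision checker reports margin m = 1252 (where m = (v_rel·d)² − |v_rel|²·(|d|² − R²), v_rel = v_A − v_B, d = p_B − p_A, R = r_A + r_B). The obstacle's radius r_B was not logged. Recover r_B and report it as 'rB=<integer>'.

m = 1252
d = (14, 3);  v_rel = (5, 2),  |v_rel|² = 29
v_rel×d = (5)·(3) − (2)·(14) = -13
since m = R²·29 − (-13)²:  R² = (169 + 1252) / 29 = 49
R = √49 = 7  ⇒  r_B = 7 − 4 = 3

rB=3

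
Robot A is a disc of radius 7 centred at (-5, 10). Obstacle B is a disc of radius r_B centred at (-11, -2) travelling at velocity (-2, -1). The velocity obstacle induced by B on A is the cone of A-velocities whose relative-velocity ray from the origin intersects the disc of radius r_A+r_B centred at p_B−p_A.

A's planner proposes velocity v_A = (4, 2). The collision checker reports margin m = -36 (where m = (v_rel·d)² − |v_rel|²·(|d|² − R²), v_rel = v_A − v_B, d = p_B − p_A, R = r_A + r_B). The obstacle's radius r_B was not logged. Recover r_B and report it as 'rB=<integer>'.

m = -36
d = (-6, -12);  v_rel = (6, 3),  |v_rel|² = 45
v_rel×d = (6)·(-12) − (3)·(-6) = -54
since m = R²·45 − (-54)²:  R² = (2916 + -36) / 45 = 64
R = √64 = 8  ⇒  r_B = 8 − 7 = 1

rB=1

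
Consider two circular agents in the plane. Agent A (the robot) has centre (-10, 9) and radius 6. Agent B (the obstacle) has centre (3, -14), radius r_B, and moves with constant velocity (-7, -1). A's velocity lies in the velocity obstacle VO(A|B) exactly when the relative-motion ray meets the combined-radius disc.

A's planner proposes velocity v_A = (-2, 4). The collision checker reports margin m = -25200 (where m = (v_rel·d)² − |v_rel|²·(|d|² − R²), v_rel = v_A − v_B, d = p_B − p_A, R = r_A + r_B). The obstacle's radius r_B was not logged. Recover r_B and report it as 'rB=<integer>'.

m = -25200
d = (13, -23);  v_rel = (5, 5),  |v_rel|² = 50
v_rel×d = (5)·(-23) − (5)·(13) = -180
since m = R²·50 − (-180)²:  R² = (32400 + -25200) / 50 = 144
R = √144 = 12  ⇒  r_B = 12 − 6 = 6

rB=6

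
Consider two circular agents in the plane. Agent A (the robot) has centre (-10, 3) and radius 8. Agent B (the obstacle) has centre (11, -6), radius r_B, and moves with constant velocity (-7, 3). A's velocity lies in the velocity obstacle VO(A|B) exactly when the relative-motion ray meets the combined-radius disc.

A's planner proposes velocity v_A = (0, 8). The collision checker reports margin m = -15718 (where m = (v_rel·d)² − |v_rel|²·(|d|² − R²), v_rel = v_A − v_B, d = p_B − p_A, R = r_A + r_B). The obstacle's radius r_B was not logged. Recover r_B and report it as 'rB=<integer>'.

m = -15718
d = (21, -9);  v_rel = (7, 5),  |v_rel|² = 74
v_rel×d = (7)·(-9) − (5)·(21) = -168
since m = R²·74 − (-168)²:  R² = (28224 + -15718) / 74 = 169
R = √169 = 13  ⇒  r_B = 13 − 8 = 5

rB=5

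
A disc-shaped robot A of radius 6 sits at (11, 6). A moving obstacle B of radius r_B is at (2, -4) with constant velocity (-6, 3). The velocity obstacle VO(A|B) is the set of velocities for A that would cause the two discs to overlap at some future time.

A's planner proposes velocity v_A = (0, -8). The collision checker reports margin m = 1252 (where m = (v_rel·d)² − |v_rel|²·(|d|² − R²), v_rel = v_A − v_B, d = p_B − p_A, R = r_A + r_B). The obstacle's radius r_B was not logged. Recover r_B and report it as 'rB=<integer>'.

m = 1252
d = (-9, -10);  v_rel = (6, -11),  |v_rel|² = 157
v_rel×d = (6)·(-10) − (-11)·(-9) = -159
since m = R²·157 − (-159)²:  R² = (25281 + 1252) / 157 = 169
R = √169 = 13  ⇒  r_B = 13 − 6 = 7

rB=7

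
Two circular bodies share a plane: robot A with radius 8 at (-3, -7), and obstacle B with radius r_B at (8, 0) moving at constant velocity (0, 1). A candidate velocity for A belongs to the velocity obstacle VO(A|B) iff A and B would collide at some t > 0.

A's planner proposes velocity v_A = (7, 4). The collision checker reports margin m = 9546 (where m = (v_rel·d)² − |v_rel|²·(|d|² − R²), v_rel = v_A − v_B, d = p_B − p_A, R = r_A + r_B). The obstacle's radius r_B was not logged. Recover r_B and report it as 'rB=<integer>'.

m = 9546
d = (11, 7);  v_rel = (7, 3),  |v_rel|² = 58
v_rel×d = (7)·(7) − (3)·(11) = 16
since m = R²·58 − 16²:  R² = (256 + 9546) / 58 = 169
R = √169 = 13  ⇒  r_B = 13 − 8 = 5

rB=5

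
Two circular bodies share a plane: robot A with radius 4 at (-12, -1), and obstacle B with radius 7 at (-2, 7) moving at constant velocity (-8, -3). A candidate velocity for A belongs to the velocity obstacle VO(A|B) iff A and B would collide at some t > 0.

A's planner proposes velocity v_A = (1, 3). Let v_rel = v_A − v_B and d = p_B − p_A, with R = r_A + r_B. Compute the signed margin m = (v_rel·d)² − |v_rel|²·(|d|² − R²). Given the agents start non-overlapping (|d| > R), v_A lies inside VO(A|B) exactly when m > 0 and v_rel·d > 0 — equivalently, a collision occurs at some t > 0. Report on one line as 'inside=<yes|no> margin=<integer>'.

d = (10, 8),  |d|² = 164;  R = 4+7 = 11,  c = 164−11² = 43
v_rel = (9, 6),  |v_rel|² = 117;  v_rel·d = (9)·(10) + (6)·(8) = 138
117·t² − 276·t + 43 = 0  ⇒  m = 138² − 117·43 = 14013
m = 14013 > 0,  v_rel·d = 138 > 0  ⇒  inside

inside=yes margin=14013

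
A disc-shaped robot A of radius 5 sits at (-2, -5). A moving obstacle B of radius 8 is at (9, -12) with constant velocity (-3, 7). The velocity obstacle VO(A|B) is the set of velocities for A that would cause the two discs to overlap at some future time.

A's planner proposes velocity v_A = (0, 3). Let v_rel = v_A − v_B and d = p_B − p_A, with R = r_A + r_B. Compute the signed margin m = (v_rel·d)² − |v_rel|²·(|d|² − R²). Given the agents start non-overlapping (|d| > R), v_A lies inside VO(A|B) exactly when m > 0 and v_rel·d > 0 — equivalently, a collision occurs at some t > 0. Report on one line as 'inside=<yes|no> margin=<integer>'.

d = (11, -7),  |d|² = 170;  R = 5+8 = 13,  c = 170−13² = 1
v_rel = (3, -4),  |v_rel|² = 25;  v_rel·d = (3)·(11) + (-4)·(-7) = 61
25·t² − 122·t + 1 = 0  ⇒  m = 61² − 25·1 = 3696
m = 3696 > 0,  v_rel·d = 61 > 0  ⇒  inside

inside=yes margin=3696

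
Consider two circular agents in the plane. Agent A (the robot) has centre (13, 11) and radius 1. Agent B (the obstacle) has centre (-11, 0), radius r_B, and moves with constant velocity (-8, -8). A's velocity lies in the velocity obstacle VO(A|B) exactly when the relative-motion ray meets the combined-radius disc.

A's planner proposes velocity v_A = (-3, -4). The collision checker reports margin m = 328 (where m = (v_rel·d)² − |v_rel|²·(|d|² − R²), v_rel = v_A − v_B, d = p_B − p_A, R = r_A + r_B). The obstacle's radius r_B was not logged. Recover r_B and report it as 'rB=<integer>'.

m = 328
d = (-24, -11);  v_rel = (5, 4),  |v_rel|² = 41
v_rel×d = (5)·(-11) − (4)·(-24) = 41
since m = R²·41 − 41²:  R² = (1681 + 328) / 41 = 49
R = √49 = 7  ⇒  r_B = 7 − 1 = 6

rB=6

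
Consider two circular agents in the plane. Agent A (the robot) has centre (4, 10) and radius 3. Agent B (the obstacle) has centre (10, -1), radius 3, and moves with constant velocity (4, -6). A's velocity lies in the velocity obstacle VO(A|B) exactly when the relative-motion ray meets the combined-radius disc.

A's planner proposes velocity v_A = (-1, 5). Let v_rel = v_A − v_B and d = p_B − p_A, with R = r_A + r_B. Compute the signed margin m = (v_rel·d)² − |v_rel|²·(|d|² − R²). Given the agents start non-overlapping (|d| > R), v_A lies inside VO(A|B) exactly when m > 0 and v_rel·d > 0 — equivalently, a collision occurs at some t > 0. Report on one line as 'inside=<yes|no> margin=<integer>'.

d = (6, -11),  |d|² = 157;  R = 3+3 = 6,  c = 157−6² = 121
v_rel = (-5, 11),  |v_rel|² = 146;  v_rel·d = (-5)·(6) + (11)·(-11) = -151
146·t² + 302·t + 121 = 0  ⇒  m = (-151)² − 146·121 = 5135
m = 5135 > 0,  v_rel·d = -151 < 0  ⇒  outside

inside=no margin=5135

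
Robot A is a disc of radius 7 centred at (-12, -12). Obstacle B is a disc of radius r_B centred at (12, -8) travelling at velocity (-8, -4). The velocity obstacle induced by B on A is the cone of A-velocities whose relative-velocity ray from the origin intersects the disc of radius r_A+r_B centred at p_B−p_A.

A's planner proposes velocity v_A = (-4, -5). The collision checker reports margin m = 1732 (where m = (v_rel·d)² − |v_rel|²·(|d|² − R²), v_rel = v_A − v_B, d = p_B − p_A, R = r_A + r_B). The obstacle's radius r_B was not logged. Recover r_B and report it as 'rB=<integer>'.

m = 1732
d = (24, 4);  v_rel = (4, -1),  |v_rel|² = 17
v_rel×d = (4)·(4) − (-1)·(24) = 40
since m = R²·17 − 40²:  R² = (1600 + 1732) / 17 = 196
R = √196 = 14  ⇒  r_B = 14 − 7 = 7

rB=7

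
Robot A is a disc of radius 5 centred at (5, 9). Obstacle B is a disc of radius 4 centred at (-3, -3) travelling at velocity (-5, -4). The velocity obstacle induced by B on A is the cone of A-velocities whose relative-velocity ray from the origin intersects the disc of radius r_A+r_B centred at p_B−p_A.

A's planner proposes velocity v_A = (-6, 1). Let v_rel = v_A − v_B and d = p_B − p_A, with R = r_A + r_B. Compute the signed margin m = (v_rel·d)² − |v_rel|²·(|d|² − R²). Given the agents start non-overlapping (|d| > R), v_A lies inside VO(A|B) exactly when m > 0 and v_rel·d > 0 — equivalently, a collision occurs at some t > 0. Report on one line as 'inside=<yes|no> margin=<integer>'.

d = (-8, -12),  |d|² = 208;  R = 5+4 = 9,  c = 208−9² = 127
v_rel = (-1, 5),  |v_rel|² = 26;  v_rel·d = (-1)·(-8) + (5)·(-12) = -52
26·t² + 104·t + 127 = 0  ⇒  m = (-52)² − 26·127 = -598
m = -598 < 0,  v_rel·d = -52 < 0  ⇒  outside

inside=no margin=-598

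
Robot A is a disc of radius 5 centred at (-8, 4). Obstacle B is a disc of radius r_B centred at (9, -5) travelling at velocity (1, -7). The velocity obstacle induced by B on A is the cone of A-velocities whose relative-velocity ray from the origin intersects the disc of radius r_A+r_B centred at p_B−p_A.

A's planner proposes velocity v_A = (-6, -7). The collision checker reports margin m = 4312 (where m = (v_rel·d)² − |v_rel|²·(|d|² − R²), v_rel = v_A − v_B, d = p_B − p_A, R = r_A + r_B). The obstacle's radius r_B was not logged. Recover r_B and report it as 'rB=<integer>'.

m = 4312
d = (17, -9);  v_rel = (-7, 0),  |v_rel|² = 49
v_rel×d = (-7)·(-9) − (0)·(17) = 63
since m = R²·49 − 63²:  R² = (3969 + 4312) / 49 = 169
R = √169 = 13  ⇒  r_B = 13 − 5 = 8

rB=8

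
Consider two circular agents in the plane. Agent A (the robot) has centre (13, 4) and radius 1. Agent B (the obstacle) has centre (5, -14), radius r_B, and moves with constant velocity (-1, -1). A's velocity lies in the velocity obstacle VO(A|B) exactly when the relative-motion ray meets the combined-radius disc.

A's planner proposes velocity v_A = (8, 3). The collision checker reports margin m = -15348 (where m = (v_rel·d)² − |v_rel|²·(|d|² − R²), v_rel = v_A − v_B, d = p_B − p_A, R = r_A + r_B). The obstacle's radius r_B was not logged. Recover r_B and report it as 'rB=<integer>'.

m = -15348
d = (-8, -18);  v_rel = (9, 4),  |v_rel|² = 97
v_rel×d = (9)·(-18) − (4)·(-8) = -130
since m = R²·97 − (-130)²:  R² = (16900 + -15348) / 97 = 16
R = √16 = 4  ⇒  r_B = 4 − 1 = 3

rB=3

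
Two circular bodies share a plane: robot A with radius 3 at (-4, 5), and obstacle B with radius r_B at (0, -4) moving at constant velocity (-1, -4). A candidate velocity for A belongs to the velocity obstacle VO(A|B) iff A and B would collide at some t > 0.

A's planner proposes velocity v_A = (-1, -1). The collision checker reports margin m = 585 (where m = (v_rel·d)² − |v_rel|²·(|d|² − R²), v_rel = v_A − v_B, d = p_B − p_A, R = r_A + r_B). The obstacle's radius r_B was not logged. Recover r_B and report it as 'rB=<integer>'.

m = 585
d = (4, -9);  v_rel = (0, 3),  |v_rel|² = 9
v_rel×d = (0)·(-9) − (3)·(4) = -12
since m = R²·9 − (-12)²:  R² = (144 + 585) / 9 = 81
R = √81 = 9  ⇒  r_B = 9 − 3 = 6

rB=6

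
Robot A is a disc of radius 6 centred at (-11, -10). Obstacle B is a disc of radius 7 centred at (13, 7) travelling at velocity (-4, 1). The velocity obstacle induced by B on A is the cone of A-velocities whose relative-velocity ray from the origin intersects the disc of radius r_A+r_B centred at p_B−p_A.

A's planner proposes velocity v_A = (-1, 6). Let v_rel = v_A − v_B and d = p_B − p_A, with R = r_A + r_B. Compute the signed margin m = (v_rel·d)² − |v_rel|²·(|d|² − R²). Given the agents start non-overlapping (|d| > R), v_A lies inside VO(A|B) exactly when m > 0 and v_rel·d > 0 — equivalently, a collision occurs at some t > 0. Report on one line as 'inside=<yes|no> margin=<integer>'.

d = (24, 17),  |d|² = 865;  R = 6+7 = 13,  c = 865−13² = 696
v_rel = (3, 5),  |v_rel|² = 34;  v_rel·d = (3)·(24) + (5)·(17) = 157
34·t² − 314·t + 696 = 0  ⇒  m = 157² − 34·696 = 985
m = 985 > 0,  v_rel·d = 157 > 0  ⇒  inside

inside=yes margin=985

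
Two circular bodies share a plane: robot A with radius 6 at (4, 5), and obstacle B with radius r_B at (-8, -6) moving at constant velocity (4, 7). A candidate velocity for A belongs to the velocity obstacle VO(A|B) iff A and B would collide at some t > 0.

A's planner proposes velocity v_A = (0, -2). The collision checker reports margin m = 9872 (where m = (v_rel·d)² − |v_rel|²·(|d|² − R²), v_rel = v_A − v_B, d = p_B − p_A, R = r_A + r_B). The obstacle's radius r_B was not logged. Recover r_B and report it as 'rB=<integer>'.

m = 9872
d = (-12, -11);  v_rel = (-4, -9),  |v_rel|² = 97
v_rel×d = (-4)·(-11) − (-9)·(-12) = -64
since m = R²·97 − (-64)²:  R² = (4096 + 9872) / 97 = 144
R = √144 = 12  ⇒  r_B = 12 − 6 = 6

rB=6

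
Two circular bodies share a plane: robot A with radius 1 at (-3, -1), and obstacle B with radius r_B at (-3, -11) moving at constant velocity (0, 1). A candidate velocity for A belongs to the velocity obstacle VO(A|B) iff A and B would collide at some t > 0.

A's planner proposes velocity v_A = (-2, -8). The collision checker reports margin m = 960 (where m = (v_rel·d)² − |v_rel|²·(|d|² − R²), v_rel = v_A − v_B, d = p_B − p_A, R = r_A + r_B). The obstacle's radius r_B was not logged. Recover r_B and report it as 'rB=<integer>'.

m = 960
d = (0, -10);  v_rel = (-2, -9),  |v_rel|² = 85
v_rel×d = (-2)·(-10) − (-9)·(0) = 20
since m = R²·85 − 20²:  R² = (400 + 960) / 85 = 16
R = √16 = 4  ⇒  r_B = 4 − 1 = 3

rB=3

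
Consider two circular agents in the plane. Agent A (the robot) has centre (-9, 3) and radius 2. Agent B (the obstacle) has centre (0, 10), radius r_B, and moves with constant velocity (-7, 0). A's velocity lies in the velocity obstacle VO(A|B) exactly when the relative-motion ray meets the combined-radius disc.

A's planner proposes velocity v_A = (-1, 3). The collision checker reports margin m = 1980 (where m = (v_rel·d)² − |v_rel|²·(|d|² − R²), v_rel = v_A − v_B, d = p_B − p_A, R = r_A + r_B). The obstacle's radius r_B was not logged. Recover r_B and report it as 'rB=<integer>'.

m = 1980
d = (9, 7);  v_rel = (6, 3),  |v_rel|² = 45
v_rel×d = (6)·(7) − (3)·(9) = 15
since m = R²·45 − 15²:  R² = (225 + 1980) / 45 = 49
R = √49 = 7  ⇒  r_B = 7 − 2 = 5

rB=5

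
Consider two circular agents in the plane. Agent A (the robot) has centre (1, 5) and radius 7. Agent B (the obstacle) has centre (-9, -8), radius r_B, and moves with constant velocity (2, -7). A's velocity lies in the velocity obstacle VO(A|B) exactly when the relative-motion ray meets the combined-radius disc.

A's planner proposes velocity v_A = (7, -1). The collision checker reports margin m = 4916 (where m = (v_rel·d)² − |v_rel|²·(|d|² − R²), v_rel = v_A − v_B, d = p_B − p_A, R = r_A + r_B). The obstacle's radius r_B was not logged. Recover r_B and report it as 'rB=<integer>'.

m = 4916
d = (-10, -13);  v_rel = (5, 6),  |v_rel|² = 61
v_rel×d = (5)·(-13) − (6)·(-10) = -5
since m = R²·61 − (-5)²:  R² = (25 + 4916) / 61 = 81
R = √81 = 9  ⇒  r_B = 9 − 7 = 2

rB=2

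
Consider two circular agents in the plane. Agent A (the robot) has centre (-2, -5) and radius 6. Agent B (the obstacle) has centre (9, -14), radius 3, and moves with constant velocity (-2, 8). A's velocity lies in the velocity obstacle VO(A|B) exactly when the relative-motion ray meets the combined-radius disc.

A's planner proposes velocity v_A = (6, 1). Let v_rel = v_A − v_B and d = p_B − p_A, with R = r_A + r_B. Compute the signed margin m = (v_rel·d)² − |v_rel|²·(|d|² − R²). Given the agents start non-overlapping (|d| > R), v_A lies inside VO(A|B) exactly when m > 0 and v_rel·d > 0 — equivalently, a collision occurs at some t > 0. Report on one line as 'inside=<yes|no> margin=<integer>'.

d = (11, -9),  |d|² = 202;  R = 6+3 = 9,  c = 202−9² = 121
v_rel = (8, -7),  |v_rel|² = 113;  v_rel·d = (8)·(11) + (-7)·(-9) = 151
113·t² − 302·t + 121 = 0  ⇒  m = 151² − 113·121 = 9128
m = 9128 > 0,  v_rel·d = 151 > 0  ⇒  inside

inside=yes margin=9128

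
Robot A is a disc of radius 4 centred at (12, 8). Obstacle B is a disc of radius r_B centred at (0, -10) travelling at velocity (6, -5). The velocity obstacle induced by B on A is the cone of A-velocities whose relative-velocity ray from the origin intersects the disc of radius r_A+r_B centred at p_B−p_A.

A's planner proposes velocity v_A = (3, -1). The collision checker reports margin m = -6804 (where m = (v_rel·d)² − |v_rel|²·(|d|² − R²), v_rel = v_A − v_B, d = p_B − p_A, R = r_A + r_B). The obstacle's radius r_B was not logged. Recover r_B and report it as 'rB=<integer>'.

m = -6804
d = (-12, -18);  v_rel = (-3, 4),  |v_rel|² = 25
v_rel×d = (-3)·(-18) − (4)·(-12) = 102
since m = R²·25 − 102²:  R² = (10404 + -6804) / 25 = 144
R = √144 = 12  ⇒  r_B = 12 − 4 = 8

rB=8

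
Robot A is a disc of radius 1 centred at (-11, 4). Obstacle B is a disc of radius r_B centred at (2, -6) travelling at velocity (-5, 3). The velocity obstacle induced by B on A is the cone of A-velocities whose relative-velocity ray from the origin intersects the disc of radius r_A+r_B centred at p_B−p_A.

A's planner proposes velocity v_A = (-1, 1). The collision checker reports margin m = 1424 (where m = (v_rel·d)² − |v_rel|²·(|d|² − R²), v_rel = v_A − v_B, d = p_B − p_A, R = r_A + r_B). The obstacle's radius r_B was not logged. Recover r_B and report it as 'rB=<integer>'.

m = 1424
d = (13, -10);  v_rel = (4, -2),  |v_rel|² = 20
v_rel×d = (4)·(-10) − (-2)·(13) = -14
since m = R²·20 − (-14)²:  R² = (196 + 1424) / 20 = 81
R = √81 = 9  ⇒  r_B = 9 − 1 = 8

rB=8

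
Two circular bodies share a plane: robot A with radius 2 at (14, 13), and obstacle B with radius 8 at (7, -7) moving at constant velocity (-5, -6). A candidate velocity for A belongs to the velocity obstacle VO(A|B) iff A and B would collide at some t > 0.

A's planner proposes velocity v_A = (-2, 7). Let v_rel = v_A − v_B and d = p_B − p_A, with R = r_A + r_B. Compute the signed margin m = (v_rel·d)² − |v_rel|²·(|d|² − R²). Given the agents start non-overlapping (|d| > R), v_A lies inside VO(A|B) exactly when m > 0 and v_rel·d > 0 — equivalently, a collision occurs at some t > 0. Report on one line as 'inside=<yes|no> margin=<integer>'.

d = (-7, -20),  |d|² = 449;  R = 2+8 = 10,  c = 449−10² = 349
v_rel = (3, 13),  |v_rel|² = 178;  v_rel·d = (3)·(-7) + (13)·(-20) = -281
178·t² + 562·t + 349 = 0  ⇒  m = (-281)² − 178·349 = 16839
m = 16839 > 0,  v_rel·d = -281 < 0  ⇒  outside

inside=no margin=16839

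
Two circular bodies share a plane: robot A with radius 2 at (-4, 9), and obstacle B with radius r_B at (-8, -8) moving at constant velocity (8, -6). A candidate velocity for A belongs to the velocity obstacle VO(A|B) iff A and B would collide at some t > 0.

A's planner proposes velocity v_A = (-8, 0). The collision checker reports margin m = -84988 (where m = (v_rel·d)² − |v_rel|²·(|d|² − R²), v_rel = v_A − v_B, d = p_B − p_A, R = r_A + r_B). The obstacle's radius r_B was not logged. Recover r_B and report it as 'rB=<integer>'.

m = -84988
d = (-4, -17);  v_rel = (-16, 6),  |v_rel|² = 292
v_rel×d = (-16)·(-17) − (6)·(-4) = 296
since m = R²·292 − 296²:  R² = (87616 + -84988) / 292 = 9
R = √9 = 3  ⇒  r_B = 3 − 2 = 1

rB=1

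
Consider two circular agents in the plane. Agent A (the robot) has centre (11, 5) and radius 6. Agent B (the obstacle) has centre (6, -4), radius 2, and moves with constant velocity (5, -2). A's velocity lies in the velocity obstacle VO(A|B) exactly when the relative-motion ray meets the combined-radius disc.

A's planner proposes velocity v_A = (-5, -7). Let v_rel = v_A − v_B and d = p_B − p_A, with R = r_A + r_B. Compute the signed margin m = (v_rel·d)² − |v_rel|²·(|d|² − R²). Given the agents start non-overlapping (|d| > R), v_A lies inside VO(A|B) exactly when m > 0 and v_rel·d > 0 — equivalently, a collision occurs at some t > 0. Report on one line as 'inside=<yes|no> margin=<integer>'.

d = (-5, -9),  |d|² = 106;  R = 6+2 = 8,  c = 106−8² = 42
v_rel = (-10, -5),  |v_rel|² = 125;  v_rel·d = (-10)·(-5) + (-5)·(-9) = 95
125·t² − 190·t + 42 = 0  ⇒  m = 95² − 125·42 = 3775
m = 3775 > 0,  v_rel·d = 95 > 0  ⇒  inside

inside=yes margin=3775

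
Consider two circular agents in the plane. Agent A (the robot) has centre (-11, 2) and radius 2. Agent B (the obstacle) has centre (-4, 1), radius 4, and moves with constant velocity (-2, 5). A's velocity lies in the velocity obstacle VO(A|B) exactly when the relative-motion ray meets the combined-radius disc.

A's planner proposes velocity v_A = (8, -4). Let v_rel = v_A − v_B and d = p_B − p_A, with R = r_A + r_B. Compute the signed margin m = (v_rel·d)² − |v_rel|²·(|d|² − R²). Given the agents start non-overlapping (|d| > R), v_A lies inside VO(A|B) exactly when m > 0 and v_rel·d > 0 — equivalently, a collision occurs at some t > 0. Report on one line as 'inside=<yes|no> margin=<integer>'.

d = (7, -1),  |d|² = 50;  R = 2+4 = 6,  c = 50−6² = 14
v_rel = (10, -9),  |v_rel|² = 181;  v_rel·d = (10)·(7) + (-9)·(-1) = 79
181·t² − 158·t + 14 = 0  ⇒  m = 79² − 181·14 = 3707
m = 3707 > 0,  v_rel·d = 79 > 0  ⇒  inside

inside=yes margin=3707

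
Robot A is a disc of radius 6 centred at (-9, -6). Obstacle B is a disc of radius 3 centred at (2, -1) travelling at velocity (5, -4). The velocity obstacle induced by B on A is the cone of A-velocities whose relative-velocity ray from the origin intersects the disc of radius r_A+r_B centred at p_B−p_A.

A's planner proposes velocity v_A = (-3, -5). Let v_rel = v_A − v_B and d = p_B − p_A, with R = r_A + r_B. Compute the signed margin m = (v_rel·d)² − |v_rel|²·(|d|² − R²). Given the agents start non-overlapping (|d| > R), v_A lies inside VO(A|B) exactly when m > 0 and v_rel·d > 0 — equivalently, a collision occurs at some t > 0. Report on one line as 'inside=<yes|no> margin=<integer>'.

d = (11, 5),  |d|² = 146;  R = 6+3 = 9,  c = 146−9² = 65
v_rel = (-8, -1),  |v_rel|² = 65;  v_rel·d = (-8)·(11) + (-1)·(5) = -93
65·t² + 186·t + 65 = 0  ⇒  m = (-93)² − 65·65 = 4424
m = 4424 > 0,  v_rel·d = -93 < 0  ⇒  outside

inside=no margin=4424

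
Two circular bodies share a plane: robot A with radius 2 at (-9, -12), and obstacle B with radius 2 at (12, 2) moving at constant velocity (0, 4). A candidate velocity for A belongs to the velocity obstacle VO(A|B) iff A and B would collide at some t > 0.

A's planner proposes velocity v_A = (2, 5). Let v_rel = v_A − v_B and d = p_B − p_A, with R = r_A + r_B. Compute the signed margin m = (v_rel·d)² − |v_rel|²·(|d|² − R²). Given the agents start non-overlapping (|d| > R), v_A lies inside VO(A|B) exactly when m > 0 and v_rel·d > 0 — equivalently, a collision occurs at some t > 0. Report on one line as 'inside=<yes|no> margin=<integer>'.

d = (21, 14),  |d|² = 637;  R = 2+2 = 4,  c = 637−4² = 621
v_rel = (2, 1),  |v_rel|² = 5;  v_rel·d = (2)·(21) + (1)·(14) = 56
5·t² − 112·t + 621 = 0  ⇒  m = 56² − 5·621 = 31
m = 31 > 0,  v_rel·d = 56 > 0  ⇒  inside

inside=yes margin=31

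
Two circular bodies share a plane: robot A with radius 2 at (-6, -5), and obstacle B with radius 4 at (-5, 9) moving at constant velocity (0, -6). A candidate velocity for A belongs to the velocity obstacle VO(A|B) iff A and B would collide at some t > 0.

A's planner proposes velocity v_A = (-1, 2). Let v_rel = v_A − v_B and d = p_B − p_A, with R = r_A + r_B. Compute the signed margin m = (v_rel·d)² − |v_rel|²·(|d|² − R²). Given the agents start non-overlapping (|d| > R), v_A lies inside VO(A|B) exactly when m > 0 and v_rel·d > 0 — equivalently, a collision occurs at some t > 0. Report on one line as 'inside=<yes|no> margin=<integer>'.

d = (1, 14),  |d|² = 197;  R = 2+4 = 6,  c = 197−6² = 161
v_rel = (-1, 8),  |v_rel|² = 65;  v_rel·d = (-1)·(1) + (8)·(14) = 111
65·t² − 222·t + 161 = 0  ⇒  m = 111² − 65·161 = 1856
m = 1856 > 0,  v_rel·d = 111 > 0  ⇒  inside

inside=yes margin=1856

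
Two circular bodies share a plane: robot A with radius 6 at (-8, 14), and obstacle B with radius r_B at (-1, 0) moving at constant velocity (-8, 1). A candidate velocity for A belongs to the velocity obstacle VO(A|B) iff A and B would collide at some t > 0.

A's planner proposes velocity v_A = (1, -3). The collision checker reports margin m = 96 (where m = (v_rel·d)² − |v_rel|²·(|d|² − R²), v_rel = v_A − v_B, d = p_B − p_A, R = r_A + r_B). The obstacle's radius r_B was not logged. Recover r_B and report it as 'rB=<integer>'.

m = 96
d = (7, -14);  v_rel = (9, -4),  |v_rel|² = 97
v_rel×d = (9)·(-14) − (-4)·(7) = -98
since m = R²·97 − (-98)²:  R² = (9604 + 96) / 97 = 100
R = √100 = 10  ⇒  r_B = 10 − 6 = 4

rB=4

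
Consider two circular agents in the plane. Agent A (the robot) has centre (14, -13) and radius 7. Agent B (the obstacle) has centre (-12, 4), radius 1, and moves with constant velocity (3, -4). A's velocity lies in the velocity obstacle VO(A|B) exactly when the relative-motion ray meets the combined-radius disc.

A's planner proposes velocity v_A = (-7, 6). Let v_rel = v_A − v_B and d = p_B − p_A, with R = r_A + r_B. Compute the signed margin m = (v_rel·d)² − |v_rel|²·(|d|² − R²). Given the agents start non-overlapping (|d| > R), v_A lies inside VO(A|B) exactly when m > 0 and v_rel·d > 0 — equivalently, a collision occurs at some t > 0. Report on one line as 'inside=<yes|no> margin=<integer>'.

d = (-26, 17),  |d|² = 965;  R = 7+1 = 8,  c = 965−8² = 901
v_rel = (-10, 10),  |v_rel|² = 200;  v_rel·d = (-10)·(-26) + (10)·(17) = 430
200·t² − 860·t + 901 = 0  ⇒  m = 430² − 200·901 = 4700
m = 4700 > 0,  v_rel·d = 430 > 0  ⇒  inside

inside=yes margin=4700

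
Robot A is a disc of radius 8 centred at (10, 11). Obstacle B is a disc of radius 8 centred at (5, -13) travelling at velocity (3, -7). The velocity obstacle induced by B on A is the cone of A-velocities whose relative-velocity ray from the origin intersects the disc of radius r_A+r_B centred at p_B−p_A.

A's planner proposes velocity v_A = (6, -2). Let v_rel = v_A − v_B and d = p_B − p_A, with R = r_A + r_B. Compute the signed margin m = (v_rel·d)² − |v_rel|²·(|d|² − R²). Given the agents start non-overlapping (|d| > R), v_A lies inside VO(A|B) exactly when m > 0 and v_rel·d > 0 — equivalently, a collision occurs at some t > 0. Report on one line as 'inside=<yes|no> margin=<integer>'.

d = (-5, -24),  |d|² = 601;  R = 8+8 = 16,  c = 601−16² = 345
v_rel = (3, 5),  |v_rel|² = 34;  v_rel·d = (3)·(-5) + (5)·(-24) = -135
34·t² + 270·t + 345 = 0  ⇒  m = (-135)² − 34·345 = 6495
m = 6495 > 0,  v_rel·d = -135 < 0  ⇒  outside

inside=no margin=6495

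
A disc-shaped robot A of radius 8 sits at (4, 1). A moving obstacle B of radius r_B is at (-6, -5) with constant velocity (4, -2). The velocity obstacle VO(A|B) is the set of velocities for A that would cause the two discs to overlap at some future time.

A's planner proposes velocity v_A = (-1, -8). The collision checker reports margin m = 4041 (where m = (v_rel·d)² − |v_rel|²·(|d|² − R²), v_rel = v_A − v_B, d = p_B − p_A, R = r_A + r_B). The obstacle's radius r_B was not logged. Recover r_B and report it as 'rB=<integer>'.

m = 4041
d = (-10, -6);  v_rel = (-5, -6),  |v_rel|² = 61
v_rel×d = (-5)·(-6) − (-6)·(-10) = -30
since m = R²·61 − (-30)²:  R² = (900 + 4041) / 61 = 81
R = √81 = 9  ⇒  r_B = 9 − 8 = 1

rB=1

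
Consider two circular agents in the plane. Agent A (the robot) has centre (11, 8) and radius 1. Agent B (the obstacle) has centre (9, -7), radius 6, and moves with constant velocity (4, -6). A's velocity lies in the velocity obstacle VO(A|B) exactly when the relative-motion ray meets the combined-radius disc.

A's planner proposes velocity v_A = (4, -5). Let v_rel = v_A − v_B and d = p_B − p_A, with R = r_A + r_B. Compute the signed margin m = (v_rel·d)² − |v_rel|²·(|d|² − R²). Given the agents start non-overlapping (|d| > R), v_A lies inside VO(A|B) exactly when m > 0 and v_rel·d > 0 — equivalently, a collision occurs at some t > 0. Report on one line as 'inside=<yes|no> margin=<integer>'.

d = (-2, -15),  |d|² = 229;  R = 1+6 = 7,  c = 229−7² = 180
v_rel = (0, 1),  |v_rel|² = 1;  v_rel·d = (0)·(-2) + (1)·(-15) = -15
1·t² + 30·t + 180 = 0  ⇒  m = (-15)² − 1·180 = 45
m = 45 > 0,  v_rel·d = -15 < 0  ⇒  outside

inside=no margin=45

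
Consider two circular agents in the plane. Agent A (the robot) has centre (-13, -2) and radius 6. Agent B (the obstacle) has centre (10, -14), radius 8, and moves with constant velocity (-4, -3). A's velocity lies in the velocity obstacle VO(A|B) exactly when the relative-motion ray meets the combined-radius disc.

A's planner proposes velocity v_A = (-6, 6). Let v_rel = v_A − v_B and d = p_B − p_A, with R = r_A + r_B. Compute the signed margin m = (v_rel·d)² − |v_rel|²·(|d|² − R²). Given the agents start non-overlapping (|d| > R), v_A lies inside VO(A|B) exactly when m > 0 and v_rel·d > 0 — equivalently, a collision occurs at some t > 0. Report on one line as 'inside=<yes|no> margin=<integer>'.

d = (23, -12),  |d|² = 673;  R = 6+8 = 14,  c = 673−14² = 477
v_rel = (-2, 9),  |v_rel|² = 85;  v_rel·d = (-2)·(23) + (9)·(-12) = -154
85·t² + 308·t + 477 = 0  ⇒  m = (-154)² − 85·477 = -16829
m = -16829 < 0,  v_rel·d = -154 < 0  ⇒  outside

inside=no margin=-16829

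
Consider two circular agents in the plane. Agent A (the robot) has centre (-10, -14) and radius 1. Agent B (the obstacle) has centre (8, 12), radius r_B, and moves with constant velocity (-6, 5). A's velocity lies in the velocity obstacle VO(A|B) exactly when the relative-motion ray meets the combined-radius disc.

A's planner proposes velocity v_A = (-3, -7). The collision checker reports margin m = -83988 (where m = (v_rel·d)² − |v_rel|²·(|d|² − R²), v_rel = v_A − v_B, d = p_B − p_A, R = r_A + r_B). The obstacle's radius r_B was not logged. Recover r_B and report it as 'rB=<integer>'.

m = -83988
d = (18, 26);  v_rel = (3, -12),  |v_rel|² = 153
v_rel×d = (3)·(26) − (-12)·(18) = 294
since m = R²·153 − 294²:  R² = (86436 + -83988) / 153 = 16
R = √16 = 4  ⇒  r_B = 4 − 1 = 3

rB=3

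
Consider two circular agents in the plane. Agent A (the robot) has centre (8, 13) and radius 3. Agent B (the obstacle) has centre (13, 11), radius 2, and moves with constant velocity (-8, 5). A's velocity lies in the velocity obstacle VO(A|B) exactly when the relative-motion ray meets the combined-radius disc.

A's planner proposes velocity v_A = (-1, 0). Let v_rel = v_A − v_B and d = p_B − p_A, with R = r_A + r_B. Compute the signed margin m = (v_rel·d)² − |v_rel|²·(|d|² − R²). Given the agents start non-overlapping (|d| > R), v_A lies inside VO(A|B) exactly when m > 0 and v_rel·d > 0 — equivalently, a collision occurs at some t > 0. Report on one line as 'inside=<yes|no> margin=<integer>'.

d = (5, -2),  |d|² = 29;  R = 3+2 = 5,  c = 29−5² = 4
v_rel = (7, -5),  |v_rel|² = 74;  v_rel·d = (7)·(5) + (-5)·(-2) = 45
74·t² − 90·t + 4 = 0  ⇒  m = 45² − 74·4 = 1729
m = 1729 > 0,  v_rel·d = 45 > 0  ⇒  inside

inside=yes margin=1729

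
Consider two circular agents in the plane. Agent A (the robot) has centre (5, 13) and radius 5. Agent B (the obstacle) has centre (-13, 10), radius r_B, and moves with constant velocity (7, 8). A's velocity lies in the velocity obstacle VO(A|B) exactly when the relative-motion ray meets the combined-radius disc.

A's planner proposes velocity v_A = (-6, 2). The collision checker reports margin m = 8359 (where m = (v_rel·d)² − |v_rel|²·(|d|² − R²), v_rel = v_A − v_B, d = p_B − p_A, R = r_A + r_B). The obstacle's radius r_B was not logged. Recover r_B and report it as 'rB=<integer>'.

m = 8359
d = (-18, -3);  v_rel = (-13, -6),  |v_rel|² = 205
v_rel×d = (-13)·(-3) − (-6)·(-18) = -69
since m = R²·205 − (-69)²:  R² = (4761 + 8359) / 205 = 64
R = √64 = 8  ⇒  r_B = 8 − 5 = 3

rB=3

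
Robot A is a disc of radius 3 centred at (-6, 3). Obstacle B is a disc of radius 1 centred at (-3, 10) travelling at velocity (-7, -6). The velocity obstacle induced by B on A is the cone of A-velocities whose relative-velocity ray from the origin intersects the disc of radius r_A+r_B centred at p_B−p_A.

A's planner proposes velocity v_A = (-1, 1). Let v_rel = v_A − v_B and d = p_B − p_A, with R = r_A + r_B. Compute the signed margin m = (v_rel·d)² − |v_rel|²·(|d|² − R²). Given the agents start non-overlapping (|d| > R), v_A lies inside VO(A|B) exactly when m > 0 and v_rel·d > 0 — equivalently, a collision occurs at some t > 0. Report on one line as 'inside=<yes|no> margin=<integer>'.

d = (3, 7),  |d|² = 58;  R = 3+1 = 4,  c = 58−4² = 42
v_rel = (6, 7),  |v_rel|² = 85;  v_rel·d = (6)·(3) + (7)·(7) = 67
85·t² − 134·t + 42 = 0  ⇒  m = 67² − 85·42 = 919
m = 919 > 0,  v_rel·d = 67 > 0  ⇒  inside

inside=yes margin=919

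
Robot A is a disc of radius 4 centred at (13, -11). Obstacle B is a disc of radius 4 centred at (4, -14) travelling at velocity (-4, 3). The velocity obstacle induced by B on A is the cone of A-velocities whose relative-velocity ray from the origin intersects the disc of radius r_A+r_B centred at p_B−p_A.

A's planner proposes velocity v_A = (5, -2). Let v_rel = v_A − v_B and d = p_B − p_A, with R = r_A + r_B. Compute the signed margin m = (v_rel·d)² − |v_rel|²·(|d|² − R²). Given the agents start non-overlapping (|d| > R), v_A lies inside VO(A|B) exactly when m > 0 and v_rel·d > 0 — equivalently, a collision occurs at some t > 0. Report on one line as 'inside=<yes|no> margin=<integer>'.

d = (-9, -3),  |d|² = 90;  R = 4+4 = 8,  c = 90−8² = 26
v_rel = (9, -5),  |v_rel|² = 106;  v_rel·d = (9)·(-9) + (-5)·(-3) = -66
106·t² + 132·t + 26 = 0  ⇒  m = (-66)² − 106·26 = 1600
m = 1600 > 0,  v_rel·d = -66 < 0  ⇒  outside

inside=no margin=1600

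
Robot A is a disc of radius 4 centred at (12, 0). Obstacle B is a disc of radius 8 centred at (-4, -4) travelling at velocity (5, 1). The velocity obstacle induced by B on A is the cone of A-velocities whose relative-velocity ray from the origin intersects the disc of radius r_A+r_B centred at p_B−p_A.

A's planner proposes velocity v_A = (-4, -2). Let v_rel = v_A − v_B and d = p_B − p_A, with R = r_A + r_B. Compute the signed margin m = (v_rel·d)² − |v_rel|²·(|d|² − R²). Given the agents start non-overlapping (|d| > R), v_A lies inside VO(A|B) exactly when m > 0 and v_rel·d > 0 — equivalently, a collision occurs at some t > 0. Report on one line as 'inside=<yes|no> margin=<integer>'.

d = (-16, -4),  |d|² = 272;  R = 4+8 = 12,  c = 272−12² = 128
v_rel = (-9, -3),  |v_rel|² = 90;  v_rel·d = (-9)·(-16) + (-3)·(-4) = 156
90·t² − 312·t + 128 = 0  ⇒  m = 156² − 90·128 = 12816
m = 12816 > 0,  v_rel·d = 156 > 0  ⇒  inside

inside=yes margin=12816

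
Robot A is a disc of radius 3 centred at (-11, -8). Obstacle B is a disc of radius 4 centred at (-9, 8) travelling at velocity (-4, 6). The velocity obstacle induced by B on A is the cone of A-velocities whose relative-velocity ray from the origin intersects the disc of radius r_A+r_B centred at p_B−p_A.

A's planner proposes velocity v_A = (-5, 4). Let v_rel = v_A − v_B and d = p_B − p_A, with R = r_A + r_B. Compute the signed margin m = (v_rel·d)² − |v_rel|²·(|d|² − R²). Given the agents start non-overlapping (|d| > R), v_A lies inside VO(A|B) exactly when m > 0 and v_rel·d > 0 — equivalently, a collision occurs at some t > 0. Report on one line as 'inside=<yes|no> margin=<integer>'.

d = (2, 16),  |d|² = 260;  R = 3+4 = 7,  c = 260−7² = 211
v_rel = (-1, -2),  |v_rel|² = 5;  v_rel·d = (-1)·(2) + (-2)·(16) = -34
5·t² + 68·t + 211 = 0  ⇒  m = (-34)² − 5·211 = 101
m = 101 > 0,  v_rel·d = -34 < 0  ⇒  outside

inside=no margin=101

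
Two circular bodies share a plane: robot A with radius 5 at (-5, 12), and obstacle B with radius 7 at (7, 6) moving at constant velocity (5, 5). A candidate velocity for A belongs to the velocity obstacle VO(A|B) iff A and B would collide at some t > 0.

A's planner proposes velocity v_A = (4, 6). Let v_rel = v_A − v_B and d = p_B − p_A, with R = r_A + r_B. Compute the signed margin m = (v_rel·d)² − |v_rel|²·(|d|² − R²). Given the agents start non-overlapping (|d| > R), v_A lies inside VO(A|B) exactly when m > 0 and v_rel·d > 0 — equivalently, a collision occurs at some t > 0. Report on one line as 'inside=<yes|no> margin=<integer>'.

d = (12, -6),  |d|² = 180;  R = 5+7 = 12,  c = 180−12² = 36
v_rel = (-1, 1),  |v_rel|² = 2;  v_rel·d = (-1)·(12) + (1)·(-6) = -18
2·t² + 36·t + 36 = 0  ⇒  m = (-18)² − 2·36 = 252
m = 252 > 0,  v_rel·d = -18 < 0  ⇒  outside

inside=no margin=252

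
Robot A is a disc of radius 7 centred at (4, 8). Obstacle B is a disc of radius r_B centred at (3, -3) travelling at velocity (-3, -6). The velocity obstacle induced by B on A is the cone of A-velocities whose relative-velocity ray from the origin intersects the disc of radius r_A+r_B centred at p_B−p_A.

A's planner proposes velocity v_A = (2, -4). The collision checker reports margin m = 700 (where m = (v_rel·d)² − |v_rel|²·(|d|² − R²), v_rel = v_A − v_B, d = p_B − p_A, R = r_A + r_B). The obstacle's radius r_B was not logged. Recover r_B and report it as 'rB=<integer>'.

m = 700
d = (-1, -11);  v_rel = (5, 2),  |v_rel|² = 29
v_rel×d = (5)·(-11) − (2)·(-1) = -53
since m = R²·29 − (-53)²:  R² = (2809 + 700) / 29 = 121
R = √121 = 11  ⇒  r_B = 11 − 7 = 4

rB=4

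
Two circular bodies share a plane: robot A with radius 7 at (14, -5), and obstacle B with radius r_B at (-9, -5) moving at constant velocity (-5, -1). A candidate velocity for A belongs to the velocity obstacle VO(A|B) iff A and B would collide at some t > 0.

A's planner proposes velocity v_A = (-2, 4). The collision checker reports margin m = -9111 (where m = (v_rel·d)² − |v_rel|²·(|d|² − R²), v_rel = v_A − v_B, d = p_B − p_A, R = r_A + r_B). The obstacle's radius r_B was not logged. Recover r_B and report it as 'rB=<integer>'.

m = -9111
d = (-23, 0);  v_rel = (3, 5),  |v_rel|² = 34
v_rel×d = (3)·(0) − (5)·(-23) = 115
since m = R²·34 − 115²:  R² = (13225 + -9111) / 34 = 121
R = √121 = 11  ⇒  r_B = 11 − 7 = 4

rB=4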